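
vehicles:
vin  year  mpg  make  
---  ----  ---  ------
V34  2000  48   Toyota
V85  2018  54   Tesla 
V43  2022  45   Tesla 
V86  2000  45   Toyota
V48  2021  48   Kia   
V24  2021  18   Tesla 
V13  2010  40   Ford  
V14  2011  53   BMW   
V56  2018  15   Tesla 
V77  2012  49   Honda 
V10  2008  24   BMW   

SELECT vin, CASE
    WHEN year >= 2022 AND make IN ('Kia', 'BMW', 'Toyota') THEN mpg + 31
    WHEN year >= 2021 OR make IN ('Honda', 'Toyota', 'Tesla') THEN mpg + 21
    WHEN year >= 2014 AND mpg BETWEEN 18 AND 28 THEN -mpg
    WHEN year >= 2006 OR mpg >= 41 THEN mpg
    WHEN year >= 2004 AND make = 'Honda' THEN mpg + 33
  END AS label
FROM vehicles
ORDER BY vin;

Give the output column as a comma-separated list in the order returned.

24, 40, 53, 39, 69, 66, 69, 36, 70, 75, 66

vin=V10: year >= 2006 OR mpg >= 41 → 24
vin=V13: year >= 2006 OR mpg >= 41 → 40
vin=V14: year >= 2006 OR mpg >= 41 → 53
vin=V24: year >= 2021 OR make IN ('Honda', 'Toyota', 'Tesla') → 39
vin=V34: year >= 2021 OR make IN ('Honda', 'Toyota', 'Tesla') → 69
vin=V43: year >= 2021 OR make IN ('Honda', 'Toyota', 'Tesla') → 66
vin=V48: year >= 2021 OR make IN ('Honda', 'Toyota', 'Tesla') → 69
vin=V56: year >= 2021 OR make IN ('Honda', 'Toyota', 'Tesla') → 36
vin=V77: year >= 2021 OR make IN ('Honda', 'Toyota', 'Tesla') → 70
vin=V85: year >= 2021 OR make IN ('Honda', 'Toyota', 'Tesla') → 75
vin=V86: year >= 2021 OR make IN ('Honda', 'Toyota', 'Tesla') → 66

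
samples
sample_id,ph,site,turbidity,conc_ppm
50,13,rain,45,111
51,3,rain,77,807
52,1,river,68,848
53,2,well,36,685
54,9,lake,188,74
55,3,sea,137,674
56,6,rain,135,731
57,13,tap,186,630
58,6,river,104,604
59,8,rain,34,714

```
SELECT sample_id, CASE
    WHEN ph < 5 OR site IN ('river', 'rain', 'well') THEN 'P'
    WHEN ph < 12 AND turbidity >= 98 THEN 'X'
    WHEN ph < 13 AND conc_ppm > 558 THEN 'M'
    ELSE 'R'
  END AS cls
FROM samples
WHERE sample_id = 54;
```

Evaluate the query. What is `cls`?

X

sample_id = 54: ph=9, site=lake, turbidity=188, conc_ppm=74.
ph < 5 OR site IN ('river', 'rain', 'well') → false
ph < 12 AND turbidity >= 98 → true → X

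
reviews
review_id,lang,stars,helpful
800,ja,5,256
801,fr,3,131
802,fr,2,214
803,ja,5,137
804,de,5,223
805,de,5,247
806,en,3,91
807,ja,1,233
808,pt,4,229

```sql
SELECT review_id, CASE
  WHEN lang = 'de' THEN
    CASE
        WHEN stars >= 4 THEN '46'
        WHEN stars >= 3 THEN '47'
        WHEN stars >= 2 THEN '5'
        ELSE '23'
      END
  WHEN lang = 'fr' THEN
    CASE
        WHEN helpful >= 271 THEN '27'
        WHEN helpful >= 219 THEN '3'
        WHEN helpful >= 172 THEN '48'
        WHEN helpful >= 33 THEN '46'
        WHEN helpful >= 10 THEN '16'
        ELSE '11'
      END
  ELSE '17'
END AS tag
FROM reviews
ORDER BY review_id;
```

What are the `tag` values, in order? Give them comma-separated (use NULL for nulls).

review_id=800: lang='ja' → outer ELSE → 17
review_id=801: lang='fr' → inner[helpful >= 33] → 46
review_id=802: lang='fr' → inner[helpful >= 172] → 48
review_id=803: lang='ja' → outer ELSE → 17
review_id=804: lang='de' → inner[stars >= 4] → 46
review_id=805: lang='de' → inner[stars >= 4] → 46
review_id=806: lang='en' → outer ELSE → 17
review_id=807: lang='ja' → outer ELSE → 17
review_id=808: lang='pt' → outer ELSE → 17

17, 46, 48, 17, 46, 46, 17, 17, 17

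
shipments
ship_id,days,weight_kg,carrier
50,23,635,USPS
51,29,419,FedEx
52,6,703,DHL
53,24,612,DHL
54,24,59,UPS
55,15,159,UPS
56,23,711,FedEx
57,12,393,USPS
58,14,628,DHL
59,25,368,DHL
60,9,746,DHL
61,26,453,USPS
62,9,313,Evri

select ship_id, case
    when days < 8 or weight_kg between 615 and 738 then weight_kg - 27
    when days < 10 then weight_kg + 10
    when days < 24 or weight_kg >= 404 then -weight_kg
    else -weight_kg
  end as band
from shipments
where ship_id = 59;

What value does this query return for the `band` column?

ship_id = 59: days=25, weight_kg=368, carrier=DHL.
days < 8 or weight_kg between 615 and 738 → false
days < 10 → false
days < 24 or weight_kg >= 404 → false
No prior WHEN matched → ELSE → -368

-368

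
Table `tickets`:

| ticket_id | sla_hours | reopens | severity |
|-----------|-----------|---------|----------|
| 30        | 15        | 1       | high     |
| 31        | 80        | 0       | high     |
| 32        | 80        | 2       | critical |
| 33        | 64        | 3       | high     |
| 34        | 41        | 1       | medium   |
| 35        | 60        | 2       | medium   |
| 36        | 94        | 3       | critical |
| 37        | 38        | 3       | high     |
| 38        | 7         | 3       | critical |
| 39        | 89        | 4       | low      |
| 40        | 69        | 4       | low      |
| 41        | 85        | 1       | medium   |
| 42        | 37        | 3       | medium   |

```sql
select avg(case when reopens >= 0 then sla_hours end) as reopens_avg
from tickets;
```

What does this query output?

58.3846153846

ticket_id=30: ✓ → 15
ticket_id=31: ✓ → 80
ticket_id=32: ✓ → 80
ticket_id=33: ✓ → 64
ticket_id=34: ✓ → 41
ticket_id=35: ✓ → 60
ticket_id=36: ✓ → 94
ticket_id=37: ✓ → 38
ticket_id=38: ✓ → 7
ticket_id=39: ✓ → 89
ticket_id=40: ✓ → 69
ticket_id=41: ✓ → 85
ticket_id=42: ✓ → 37
reopens_avg = (15 + 80 + 80 + 64 + 41 + 60 + 94 + 38 + 7 + 89 + 69 + 85 + 37) / 13 = 58.3846153846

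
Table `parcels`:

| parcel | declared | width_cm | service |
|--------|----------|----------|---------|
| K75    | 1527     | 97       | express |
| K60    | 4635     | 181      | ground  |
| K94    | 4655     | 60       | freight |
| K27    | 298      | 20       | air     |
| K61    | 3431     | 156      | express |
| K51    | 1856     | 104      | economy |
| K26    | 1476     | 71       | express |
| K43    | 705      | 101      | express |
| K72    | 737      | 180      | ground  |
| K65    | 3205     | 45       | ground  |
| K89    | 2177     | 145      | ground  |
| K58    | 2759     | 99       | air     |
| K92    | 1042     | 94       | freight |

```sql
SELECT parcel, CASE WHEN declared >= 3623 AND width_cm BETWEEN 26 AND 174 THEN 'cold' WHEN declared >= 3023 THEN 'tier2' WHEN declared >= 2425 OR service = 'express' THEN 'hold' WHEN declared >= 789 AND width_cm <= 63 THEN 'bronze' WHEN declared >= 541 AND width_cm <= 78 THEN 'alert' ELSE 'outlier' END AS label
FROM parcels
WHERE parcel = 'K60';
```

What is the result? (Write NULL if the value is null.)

tier2

parcel = K60: declared=4635, width_cm=181, service=ground.
declared >= 3623 AND width_cm BETWEEN 26 AND 174 → false
declared >= 3023 → true → tier2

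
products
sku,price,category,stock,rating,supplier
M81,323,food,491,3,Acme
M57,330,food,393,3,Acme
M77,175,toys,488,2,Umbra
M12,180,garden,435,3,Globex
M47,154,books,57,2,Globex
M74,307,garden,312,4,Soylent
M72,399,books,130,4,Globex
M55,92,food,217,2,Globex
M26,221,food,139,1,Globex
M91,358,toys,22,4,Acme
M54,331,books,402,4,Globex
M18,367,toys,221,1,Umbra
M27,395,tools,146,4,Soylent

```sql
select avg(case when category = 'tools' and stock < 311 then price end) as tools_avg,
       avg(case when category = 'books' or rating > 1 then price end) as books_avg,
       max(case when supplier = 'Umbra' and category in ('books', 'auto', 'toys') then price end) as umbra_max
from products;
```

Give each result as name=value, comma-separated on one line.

[tools_avg: category = 'tools' and stock < 311]
sku=M81: ✗
sku=M57: ✗
sku=M77: ✗
sku=M12: ✗
sku=M47: ✗
sku=M74: ✗
sku=M72: ✗
sku=M55: ✗
sku=M26: ✗
sku=M91: ✗
sku=M54: ✗
sku=M18: ✗
sku=M27: ✓ → 395
tools_avg = 395
—
[books_avg: category = 'books' or rating > 1]
sku=M81: ✓ → 323
sku=M57: ✓ → 330
sku=M77: ✓ → 175
sku=M12: ✓ → 180
sku=M47: ✓ → 154
sku=M74: ✓ → 307
sku=M72: ✓ → 399
sku=M55: ✓ → 92
sku=M26: ✗
sku=M91: ✓ → 358
sku=M54: ✓ → 331
sku=M18: ✗
sku=M27: ✓ → 395
books_avg = (323 + 330 + 175 + 180 + 154 + 307 + 399 + 92 + 358 + 331 + 395) / 11 = 276.7272727273
—
[umbra_max: supplier = 'Umbra' and category in ('books', 'auto', 'toys')]
sku=M81: ✗
sku=M57: ✗
sku=M77: ✓ → 175
sku=M12: ✗
sku=M47: ✗
sku=M74: ✗
sku=M72: ✗
sku=M55: ✗
sku=M26: ✗
sku=M91: ✗
sku=M54: ✗
sku=M18: ✓ → 367
sku=M27: ✗
umbra_max = MAX(175, 367) = 367

tools_avg=395, books_avg=276.7272727273, umbra_max=367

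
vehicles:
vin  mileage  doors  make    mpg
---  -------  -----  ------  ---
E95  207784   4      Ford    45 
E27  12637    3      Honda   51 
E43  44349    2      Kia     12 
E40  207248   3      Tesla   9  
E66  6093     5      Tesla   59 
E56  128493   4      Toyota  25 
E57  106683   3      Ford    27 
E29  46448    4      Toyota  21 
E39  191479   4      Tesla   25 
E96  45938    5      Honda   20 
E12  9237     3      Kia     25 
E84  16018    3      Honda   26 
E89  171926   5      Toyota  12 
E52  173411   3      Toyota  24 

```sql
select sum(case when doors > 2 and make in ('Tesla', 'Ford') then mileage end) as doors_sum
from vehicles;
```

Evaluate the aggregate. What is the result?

719287

vin=E95: ✓ → 207784
vin=E27: ✗
vin=E43: ✗
vin=E40: ✓ → 207248
vin=E66: ✓ → 6093
vin=E56: ✗
vin=E57: ✓ → 106683
vin=E29: ✗
vin=E39: ✓ → 191479
vin=E96: ✗
vin=E12: ✗
vin=E84: ✗
vin=E89: ✗
vin=E52: ✗
doors_sum = 207784 + 207248 + 6093 + 106683 + 191479 = 719287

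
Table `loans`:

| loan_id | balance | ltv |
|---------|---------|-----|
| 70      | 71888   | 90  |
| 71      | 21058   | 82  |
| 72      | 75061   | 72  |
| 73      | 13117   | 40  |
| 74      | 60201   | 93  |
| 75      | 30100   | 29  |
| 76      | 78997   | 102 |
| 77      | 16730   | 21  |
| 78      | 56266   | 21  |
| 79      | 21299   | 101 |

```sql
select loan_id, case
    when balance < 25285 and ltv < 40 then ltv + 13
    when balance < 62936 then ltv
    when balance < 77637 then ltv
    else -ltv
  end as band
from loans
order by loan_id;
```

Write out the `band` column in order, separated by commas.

90, 82, 72, 40, 93, 29, -102, 34, 21, 101

loan_id=70: balance < 77637 → 90
loan_id=71: balance < 62936 → 82
loan_id=72: balance < 77637 → 72
loan_id=73: balance < 62936 → 40
loan_id=74: balance < 62936 → 93
loan_id=75: balance < 62936 → 29
loan_id=76: ELSE → -102
loan_id=77: balance < 25285 and ltv < 40 → 34
loan_id=78: balance < 62936 → 21
loan_id=79: balance < 62936 → 101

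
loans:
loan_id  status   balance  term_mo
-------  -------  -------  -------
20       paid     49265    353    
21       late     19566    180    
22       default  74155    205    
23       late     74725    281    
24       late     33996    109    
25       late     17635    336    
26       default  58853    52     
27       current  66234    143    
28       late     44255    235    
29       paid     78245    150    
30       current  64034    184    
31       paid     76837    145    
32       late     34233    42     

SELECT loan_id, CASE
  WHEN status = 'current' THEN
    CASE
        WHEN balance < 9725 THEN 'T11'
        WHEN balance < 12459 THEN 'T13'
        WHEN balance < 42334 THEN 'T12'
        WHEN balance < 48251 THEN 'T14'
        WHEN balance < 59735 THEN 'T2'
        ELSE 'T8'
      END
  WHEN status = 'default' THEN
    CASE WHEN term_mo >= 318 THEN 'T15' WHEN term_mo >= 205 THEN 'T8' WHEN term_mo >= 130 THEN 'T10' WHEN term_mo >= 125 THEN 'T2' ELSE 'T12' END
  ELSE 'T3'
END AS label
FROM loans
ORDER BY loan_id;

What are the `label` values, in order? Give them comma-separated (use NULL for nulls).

T3, T3, T8, T3, T3, T3, T12, T8, T3, T3, T8, T3, T3

loan_id=20: status='paid' → outer ELSE → T3
loan_id=21: status='late' → outer ELSE → T3
loan_id=22: status='default' → inner[term_mo >= 205] → T8
loan_id=23: status='late' → outer ELSE → T3
loan_id=24: status='late' → outer ELSE → T3
loan_id=25: status='late' → outer ELSE → T3
loan_id=26: status='default' → inner[ELSE] → T12
loan_id=27: status='current' → inner[ELSE] → T8
loan_id=28: status='late' → outer ELSE → T3
loan_id=29: status='paid' → outer ELSE → T3
loan_id=30: status='current' → inner[ELSE] → T8
loan_id=31: status='paid' → outer ELSE → T3
loan_id=32: status='late' → outer ELSE → T3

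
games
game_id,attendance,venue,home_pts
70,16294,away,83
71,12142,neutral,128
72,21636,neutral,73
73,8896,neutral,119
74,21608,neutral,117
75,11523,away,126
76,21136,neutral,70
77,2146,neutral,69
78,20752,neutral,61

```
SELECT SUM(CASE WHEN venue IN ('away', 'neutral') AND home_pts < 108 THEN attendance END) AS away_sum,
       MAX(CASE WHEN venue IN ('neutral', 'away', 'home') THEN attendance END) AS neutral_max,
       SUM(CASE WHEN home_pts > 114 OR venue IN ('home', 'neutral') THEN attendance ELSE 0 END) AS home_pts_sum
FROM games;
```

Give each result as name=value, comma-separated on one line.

away_sum=81964, neutral_max=21636, home_pts_sum=119839

[away_sum: venue IN ('away', 'neutral') AND home_pts < 108]
game_id=70: ✓ → 16294
game_id=71: ✗
game_id=72: ✓ → 21636
game_id=73: ✗
game_id=74: ✗
game_id=75: ✗
game_id=76: ✓ → 21136
game_id=77: ✓ → 2146
game_id=78: ✓ → 20752
away_sum = 16294 + 21636 + 21136 + 2146 + 20752 = 81964
—
[neutral_max: venue IN ('neutral', 'away', 'home')]
game_id=70: ✓ → 16294
game_id=71: ✓ → 12142
game_id=72: ✓ → 21636
game_id=73: ✓ → 8896
game_id=74: ✓ → 21608
game_id=75: ✓ → 11523
game_id=76: ✓ → 21136
game_id=77: ✓ → 2146
game_id=78: ✓ → 20752
neutral_max = MAX(16294, 12142, 21636, 8896, 21608, 11523, 21136, 2146, 20752) = 21636
—
[home_pts_sum: home_pts > 114 OR venue IN ('home', 'neutral')]
game_id=70: ✗
game_id=71: ✓ → 12142
game_id=72: ✓ → 21636
game_id=73: ✓ → 8896
game_id=74: ✓ → 21608
game_id=75: ✓ → 11523
game_id=76: ✓ → 21136
game_id=77: ✓ → 2146
game_id=78: ✓ → 20752
home_pts_sum = 12142 + 21636 + 8896 + 21608 + 11523 + 21136 + 2146 + 20752 = 119839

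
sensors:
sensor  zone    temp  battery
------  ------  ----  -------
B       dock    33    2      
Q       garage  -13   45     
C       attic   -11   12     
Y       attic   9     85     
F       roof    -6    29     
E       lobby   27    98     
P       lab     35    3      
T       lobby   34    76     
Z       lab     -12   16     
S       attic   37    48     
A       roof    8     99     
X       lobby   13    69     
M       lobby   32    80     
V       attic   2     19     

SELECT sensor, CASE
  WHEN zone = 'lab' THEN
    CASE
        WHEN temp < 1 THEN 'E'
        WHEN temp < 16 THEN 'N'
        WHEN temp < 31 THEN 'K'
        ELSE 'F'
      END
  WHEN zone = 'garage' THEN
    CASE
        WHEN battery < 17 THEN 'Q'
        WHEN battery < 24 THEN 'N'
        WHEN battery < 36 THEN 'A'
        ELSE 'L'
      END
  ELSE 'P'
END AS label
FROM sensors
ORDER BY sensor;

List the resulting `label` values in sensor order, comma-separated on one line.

sensor=A: zone='roof' → outer ELSE → P
sensor=B: zone='dock' → outer ELSE → P
sensor=C: zone='attic' → outer ELSE → P
sensor=E: zone='lobby' → outer ELSE → P
sensor=F: zone='roof' → outer ELSE → P
sensor=M: zone='lobby' → outer ELSE → P
sensor=P: zone='lab' → inner[ELSE] → F
sensor=Q: zone='garage' → inner[ELSE] → L
sensor=S: zone='attic' → outer ELSE → P
sensor=T: zone='lobby' → outer ELSE → P
sensor=V: zone='attic' → outer ELSE → P
sensor=X: zone='lobby' → outer ELSE → P
sensor=Y: zone='attic' → outer ELSE → P
sensor=Z: zone='lab' → inner[temp < 1] → E

P, P, P, P, P, P, F, L, P, P, P, P, P, E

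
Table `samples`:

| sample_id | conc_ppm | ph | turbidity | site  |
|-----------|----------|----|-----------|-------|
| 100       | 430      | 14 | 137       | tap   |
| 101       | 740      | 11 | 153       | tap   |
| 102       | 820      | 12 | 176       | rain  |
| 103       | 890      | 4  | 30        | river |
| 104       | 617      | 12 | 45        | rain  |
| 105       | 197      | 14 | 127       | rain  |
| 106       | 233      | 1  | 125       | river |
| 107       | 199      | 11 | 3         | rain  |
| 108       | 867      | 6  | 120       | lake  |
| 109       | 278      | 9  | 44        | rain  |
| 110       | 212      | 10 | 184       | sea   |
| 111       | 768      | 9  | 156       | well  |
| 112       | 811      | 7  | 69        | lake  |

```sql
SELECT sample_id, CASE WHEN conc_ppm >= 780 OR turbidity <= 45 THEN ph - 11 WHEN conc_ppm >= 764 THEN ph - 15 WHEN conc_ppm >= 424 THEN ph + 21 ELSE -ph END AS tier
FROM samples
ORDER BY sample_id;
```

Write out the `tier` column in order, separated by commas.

35, 32, 1, -7, 1, -14, -1, 0, -5, -2, -10, -6, -4

sample_id=100: conc_ppm >= 424 → 35
sample_id=101: conc_ppm >= 424 → 32
sample_id=102: conc_ppm >= 780 OR turbidity <= 45 → 1
sample_id=103: conc_ppm >= 780 OR turbidity <= 45 → -7
sample_id=104: conc_ppm >= 780 OR turbidity <= 45 → 1
sample_id=105: ELSE → -14
sample_id=106: ELSE → -1
sample_id=107: conc_ppm >= 780 OR turbidity <= 45 → 0
sample_id=108: conc_ppm >= 780 OR turbidity <= 45 → -5
sample_id=109: conc_ppm >= 780 OR turbidity <= 45 → -2
sample_id=110: ELSE → -10
sample_id=111: conc_ppm >= 764 → -6
sample_id=112: conc_ppm >= 780 OR turbidity <= 45 → -4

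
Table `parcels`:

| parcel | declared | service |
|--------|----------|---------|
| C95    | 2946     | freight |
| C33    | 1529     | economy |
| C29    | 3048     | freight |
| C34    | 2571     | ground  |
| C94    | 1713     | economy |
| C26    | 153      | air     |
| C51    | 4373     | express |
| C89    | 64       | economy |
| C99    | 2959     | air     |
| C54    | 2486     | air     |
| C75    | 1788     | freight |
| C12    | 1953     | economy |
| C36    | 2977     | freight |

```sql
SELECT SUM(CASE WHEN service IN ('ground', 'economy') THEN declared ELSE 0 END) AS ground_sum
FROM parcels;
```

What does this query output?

7830

parcel=C95: ✗
parcel=C33: ✓ → 1529
parcel=C29: ✗
parcel=C34: ✓ → 2571
parcel=C94: ✓ → 1713
parcel=C26: ✗
parcel=C51: ✗
parcel=C89: ✓ → 64
parcel=C99: ✗
parcel=C54: ✗
parcel=C75: ✗
parcel=C12: ✓ → 1953
parcel=C36: ✗
ground_sum = 1529 + 2571 + 1713 + 64 + 1953 = 7830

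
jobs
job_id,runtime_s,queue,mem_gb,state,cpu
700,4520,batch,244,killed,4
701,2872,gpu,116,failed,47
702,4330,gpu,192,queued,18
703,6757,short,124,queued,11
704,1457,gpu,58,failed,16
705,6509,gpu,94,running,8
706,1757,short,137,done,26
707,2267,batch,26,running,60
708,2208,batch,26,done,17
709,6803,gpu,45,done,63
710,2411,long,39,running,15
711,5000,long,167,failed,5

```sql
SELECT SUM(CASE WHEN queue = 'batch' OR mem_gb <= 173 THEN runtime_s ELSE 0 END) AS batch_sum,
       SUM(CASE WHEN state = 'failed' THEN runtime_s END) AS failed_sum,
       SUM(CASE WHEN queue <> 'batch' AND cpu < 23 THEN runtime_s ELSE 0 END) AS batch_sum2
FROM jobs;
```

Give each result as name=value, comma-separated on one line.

batch_sum=42561, failed_sum=9329, batch_sum2=26464

[batch_sum: queue = 'batch' OR mem_gb <= 173]
job_id=700: ✓ → 4520
job_id=701: ✓ → 2872
job_id=702: ✗
job_id=703: ✓ → 6757
job_id=704: ✓ → 1457
job_id=705: ✓ → 6509
job_id=706: ✓ → 1757
job_id=707: ✓ → 2267
job_id=708: ✓ → 2208
job_id=709: ✓ → 6803
job_id=710: ✓ → 2411
job_id=711: ✓ → 5000
batch_sum = 4520 + 2872 + 6757 + 1457 + 6509 + 1757 + 2267 + 2208 + 6803 + 2411 + 5000 = 42561
—
[failed_sum: state = 'failed']
job_id=700: ✗
job_id=701: ✓ → 2872
job_id=702: ✗
job_id=703: ✗
job_id=704: ✓ → 1457
job_id=705: ✗
job_id=706: ✗
job_id=707: ✗
job_id=708: ✗
job_id=709: ✗
job_id=710: ✗
job_id=711: ✓ → 5000
failed_sum = 2872 + 1457 + 5000 = 9329
—
[batch_sum2: queue <> 'batch' AND cpu < 23]
job_id=700: ✗
job_id=701: ✗
job_id=702: ✓ → 4330
job_id=703: ✓ → 6757
job_id=704: ✓ → 1457
job_id=705: ✓ → 6509
job_id=706: ✗
job_id=707: ✗
job_id=708: ✗
job_id=709: ✗
job_id=710: ✓ → 2411
job_id=711: ✓ → 5000
batch_sum2 = 4330 + 6757 + 1457 + 6509 + 2411 + 5000 = 26464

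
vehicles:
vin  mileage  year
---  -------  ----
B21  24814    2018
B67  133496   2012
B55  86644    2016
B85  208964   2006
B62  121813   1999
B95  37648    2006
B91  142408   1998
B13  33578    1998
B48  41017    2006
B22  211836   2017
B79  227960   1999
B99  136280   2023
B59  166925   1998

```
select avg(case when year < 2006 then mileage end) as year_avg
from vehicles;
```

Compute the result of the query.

vin=B21: ✗
vin=B67: ✗
vin=B55: ✗
vin=B85: ✗
vin=B62: ✓ → 121813
vin=B95: ✗
vin=B91: ✓ → 142408
vin=B13: ✓ → 33578
vin=B48: ✗
vin=B22: ✗
vin=B79: ✓ → 227960
vin=B99: ✗
vin=B59: ✓ → 166925
year_avg = (121813 + 142408 + 33578 + 227960 + 166925) / 5 = 138536.8

138536.8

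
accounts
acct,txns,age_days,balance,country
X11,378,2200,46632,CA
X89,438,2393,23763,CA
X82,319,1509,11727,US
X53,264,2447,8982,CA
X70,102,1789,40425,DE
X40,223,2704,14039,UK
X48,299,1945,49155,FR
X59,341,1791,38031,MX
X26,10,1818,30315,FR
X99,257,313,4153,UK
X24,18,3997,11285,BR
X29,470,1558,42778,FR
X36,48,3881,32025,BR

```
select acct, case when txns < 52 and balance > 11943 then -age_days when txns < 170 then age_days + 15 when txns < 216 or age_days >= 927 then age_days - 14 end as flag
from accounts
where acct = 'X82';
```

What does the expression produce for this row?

acct = X82: txns=319, age_days=1509, balance=11727, country=US.
txns < 52 and balance > 11943 → false
txns < 170 → false
txns < 216 or age_days >= 927 → true → 1495

1495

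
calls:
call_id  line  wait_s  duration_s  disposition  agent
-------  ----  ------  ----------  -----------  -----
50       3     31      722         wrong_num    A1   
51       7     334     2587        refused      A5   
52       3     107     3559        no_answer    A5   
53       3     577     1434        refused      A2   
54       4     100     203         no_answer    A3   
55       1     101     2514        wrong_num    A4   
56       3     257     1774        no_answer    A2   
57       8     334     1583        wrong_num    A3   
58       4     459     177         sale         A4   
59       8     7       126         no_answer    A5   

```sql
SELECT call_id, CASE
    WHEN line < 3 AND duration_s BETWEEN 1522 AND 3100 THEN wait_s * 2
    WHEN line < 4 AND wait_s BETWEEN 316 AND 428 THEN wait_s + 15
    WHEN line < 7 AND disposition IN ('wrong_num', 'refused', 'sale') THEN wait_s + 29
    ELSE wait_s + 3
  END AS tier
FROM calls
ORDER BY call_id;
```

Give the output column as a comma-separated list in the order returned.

call_id=50: line < 7 AND disposition IN ('wrong_num', 'refused', 'sale') → 60
call_id=51: ELSE → 337
call_id=52: ELSE → 110
call_id=53: line < 7 AND disposition IN ('wrong_num', 'refused', 'sale') → 606
call_id=54: ELSE → 103
call_id=55: line < 3 AND duration_s BETWEEN 1522 AND 3100 → 202
call_id=56: ELSE → 260
call_id=57: ELSE → 337
call_id=58: line < 7 AND disposition IN ('wrong_num', 'refused', 'sale') → 488
call_id=59: ELSE → 10

60, 337, 110, 606, 103, 202, 260, 337, 488, 10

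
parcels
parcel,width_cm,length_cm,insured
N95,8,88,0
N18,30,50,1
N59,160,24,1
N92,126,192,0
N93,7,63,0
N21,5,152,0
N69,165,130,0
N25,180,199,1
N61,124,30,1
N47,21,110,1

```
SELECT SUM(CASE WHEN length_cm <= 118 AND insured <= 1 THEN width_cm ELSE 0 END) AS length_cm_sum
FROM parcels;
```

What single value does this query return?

parcel=N95: ✓ → 8
parcel=N18: ✓ → 30
parcel=N59: ✓ → 160
parcel=N92: ✗
parcel=N93: ✓ → 7
parcel=N21: ✗
parcel=N69: ✗
parcel=N25: ✗
parcel=N61: ✓ → 124
parcel=N47: ✓ → 21
length_cm_sum = 8 + 30 + 160 + 7 + 124 + 21 = 350

350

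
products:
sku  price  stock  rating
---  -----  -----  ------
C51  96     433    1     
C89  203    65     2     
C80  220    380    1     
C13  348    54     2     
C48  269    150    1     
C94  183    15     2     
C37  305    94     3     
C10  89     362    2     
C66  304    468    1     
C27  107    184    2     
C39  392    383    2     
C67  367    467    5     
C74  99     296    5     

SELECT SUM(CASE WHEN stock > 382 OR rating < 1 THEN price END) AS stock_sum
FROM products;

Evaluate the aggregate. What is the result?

1159

sku=C51: ✓ → 96
sku=C89: ✗
sku=C80: ✗
sku=C13: ✗
sku=C48: ✗
sku=C94: ✗
sku=C37: ✗
sku=C10: ✗
sku=C66: ✓ → 304
sku=C27: ✗
sku=C39: ✓ → 392
sku=C67: ✓ → 367
sku=C74: ✗
stock_sum = 96 + 304 + 392 + 367 = 1159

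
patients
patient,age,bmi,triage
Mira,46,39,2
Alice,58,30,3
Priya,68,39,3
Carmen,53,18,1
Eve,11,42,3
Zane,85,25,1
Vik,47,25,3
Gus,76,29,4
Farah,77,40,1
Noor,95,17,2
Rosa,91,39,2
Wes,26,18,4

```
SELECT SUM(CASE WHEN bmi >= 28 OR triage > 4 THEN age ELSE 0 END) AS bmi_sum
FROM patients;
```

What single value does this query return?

patient=Mira: ✓ → 46
patient=Alice: ✓ → 58
patient=Priya: ✓ → 68
patient=Carmen: ✗
patient=Eve: ✓ → 11
patient=Zane: ✗
patient=Vik: ✗
patient=Gus: ✓ → 76
patient=Farah: ✓ → 77
patient=Noor: ✗
patient=Rosa: ✓ → 91
patient=Wes: ✗
bmi_sum = 46 + 58 + 68 + 11 + 76 + 77 + 91 = 427

427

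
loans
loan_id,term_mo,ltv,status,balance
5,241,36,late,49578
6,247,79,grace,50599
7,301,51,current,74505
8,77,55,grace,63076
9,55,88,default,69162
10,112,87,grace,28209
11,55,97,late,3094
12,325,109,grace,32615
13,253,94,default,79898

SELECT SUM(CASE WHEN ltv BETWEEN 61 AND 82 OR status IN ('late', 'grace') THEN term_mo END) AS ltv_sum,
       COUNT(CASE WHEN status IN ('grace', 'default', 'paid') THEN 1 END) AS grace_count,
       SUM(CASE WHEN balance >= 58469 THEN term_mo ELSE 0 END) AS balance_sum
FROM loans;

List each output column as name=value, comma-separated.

[ltv_sum: ltv BETWEEN 61 AND 82 OR status IN ('late', 'grace')]
loan_id=5: ✓ → 241
loan_id=6: ✓ → 247
loan_id=7: ✗
loan_id=8: ✓ → 77
loan_id=9: ✗
loan_id=10: ✓ → 112
loan_id=11: ✓ → 55
loan_id=12: ✓ → 325
loan_id=13: ✗
ltv_sum = 241 + 247 + 77 + 112 + 55 + 325 = 1057
—
[grace_count: status IN ('grace', 'default', 'paid')]
loan_id=5: ✗
loan_id=6: ✓ → 1
loan_id=7: ✗
loan_id=8: ✓ → 1
loan_id=9: ✓ → 1
loan_id=10: ✓ → 1
loan_id=11: ✗
loan_id=12: ✓ → 1
loan_id=13: ✓ → 1
grace_count = COUNT(1, 1, 1, 1, 1, 1) = 6
—
[balance_sum: balance >= 58469]
loan_id=5: ✗
loan_id=6: ✗
loan_id=7: ✓ → 301
loan_id=8: ✓ → 77
loan_id=9: ✓ → 55
loan_id=10: ✗
loan_id=11: ✗
loan_id=12: ✗
loan_id=13: ✓ → 253
balance_sum = 301 + 77 + 55 + 253 = 686

ltv_sum=1057, grace_count=6, balance_sum=686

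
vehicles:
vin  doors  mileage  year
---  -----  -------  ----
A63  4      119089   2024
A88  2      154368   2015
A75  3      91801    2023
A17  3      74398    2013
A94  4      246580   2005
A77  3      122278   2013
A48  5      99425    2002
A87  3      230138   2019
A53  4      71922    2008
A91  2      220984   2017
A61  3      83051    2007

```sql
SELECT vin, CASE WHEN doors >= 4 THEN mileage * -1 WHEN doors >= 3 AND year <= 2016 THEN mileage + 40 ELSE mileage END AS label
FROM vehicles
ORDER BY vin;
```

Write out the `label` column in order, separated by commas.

vin=A17: doors >= 3 AND year <= 2016 → 74438
vin=A48: doors >= 4 → -99425
vin=A53: doors >= 4 → -71922
vin=A61: doors >= 3 AND year <= 2016 → 83091
vin=A63: doors >= 4 → -119089
vin=A75: ELSE → 91801
vin=A77: doors >= 3 AND year <= 2016 → 122318
vin=A87: ELSE → 230138
vin=A88: ELSE → 154368
vin=A91: ELSE → 220984
vin=A94: doors >= 4 → -246580

74438, -99425, -71922, 83091, -119089, 91801, 122318, 230138, 154368, 220984, -246580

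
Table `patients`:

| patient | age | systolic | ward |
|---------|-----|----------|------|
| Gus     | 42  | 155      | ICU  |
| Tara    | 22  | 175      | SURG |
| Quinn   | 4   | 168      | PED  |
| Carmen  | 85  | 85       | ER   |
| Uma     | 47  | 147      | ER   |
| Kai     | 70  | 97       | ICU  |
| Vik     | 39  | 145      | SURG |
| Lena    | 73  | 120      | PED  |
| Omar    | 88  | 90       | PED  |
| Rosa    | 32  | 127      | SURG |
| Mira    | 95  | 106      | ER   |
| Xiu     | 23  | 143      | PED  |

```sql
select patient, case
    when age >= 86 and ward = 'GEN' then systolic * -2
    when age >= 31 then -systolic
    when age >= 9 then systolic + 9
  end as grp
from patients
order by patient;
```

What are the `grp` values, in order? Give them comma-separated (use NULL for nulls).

patient=Carmen: age >= 31 → -85
patient=Gus: age >= 31 → -155
patient=Kai: age >= 31 → -97
patient=Lena: age >= 31 → -120
patient=Mira: age >= 31 → -106
patient=Omar: age >= 31 → -90
patient=Quinn: (no match → NULL) → NULL
patient=Rosa: age >= 31 → -127
patient=Tara: age >= 9 → 184
patient=Uma: age >= 31 → -147
patient=Vik: age >= 31 → -145
patient=Xiu: age >= 9 → 152

-85, -155, -97, -120, -106, -90, NULL, -127, 184, -147, -145, 152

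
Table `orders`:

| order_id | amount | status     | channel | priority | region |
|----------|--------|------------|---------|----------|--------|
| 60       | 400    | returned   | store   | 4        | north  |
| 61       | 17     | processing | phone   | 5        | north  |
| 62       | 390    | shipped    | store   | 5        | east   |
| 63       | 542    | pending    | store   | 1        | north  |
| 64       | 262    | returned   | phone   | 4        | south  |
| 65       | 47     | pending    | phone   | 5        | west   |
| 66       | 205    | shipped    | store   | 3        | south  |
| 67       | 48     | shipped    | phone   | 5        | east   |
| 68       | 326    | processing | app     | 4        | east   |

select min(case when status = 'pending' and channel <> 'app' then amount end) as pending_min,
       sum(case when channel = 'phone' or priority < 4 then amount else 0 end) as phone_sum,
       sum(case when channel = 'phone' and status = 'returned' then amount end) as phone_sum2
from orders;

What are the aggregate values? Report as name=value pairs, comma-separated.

pending_min=47, phone_sum=1121, phone_sum2=262

[pending_min: status = 'pending' and channel <> 'app']
order_id=60: ✗
order_id=61: ✗
order_id=62: ✗
order_id=63: ✓ → 542
order_id=64: ✗
order_id=65: ✓ → 47
order_id=66: ✗
order_id=67: ✗
order_id=68: ✗
pending_min = MIN(542, 47) = 47
—
[phone_sum: channel = 'phone' or priority < 4]
order_id=60: ✗
order_id=61: ✓ → 17
order_id=62: ✗
order_id=63: ✓ → 542
order_id=64: ✓ → 262
order_id=65: ✓ → 47
order_id=66: ✓ → 205
order_id=67: ✓ → 48
order_id=68: ✗
phone_sum = 17 + 542 + 262 + 47 + 205 + 48 = 1121
—
[phone_sum2: channel = 'phone' and status = 'returned']
order_id=60: ✗
order_id=61: ✗
order_id=62: ✗
order_id=63: ✗
order_id=64: ✓ → 262
order_id=65: ✗
order_id=66: ✗
order_id=67: ✗
order_id=68: ✗
phone_sum2 = 262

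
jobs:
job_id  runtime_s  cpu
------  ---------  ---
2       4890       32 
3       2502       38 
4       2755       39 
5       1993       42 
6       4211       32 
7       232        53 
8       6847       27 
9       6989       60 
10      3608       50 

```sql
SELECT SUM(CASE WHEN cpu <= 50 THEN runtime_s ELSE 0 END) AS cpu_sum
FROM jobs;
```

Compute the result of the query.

26806

job_id=2: ✓ → 4890
job_id=3: ✓ → 2502
job_id=4: ✓ → 2755
job_id=5: ✓ → 1993
job_id=6: ✓ → 4211
job_id=7: ✗
job_id=8: ✓ → 6847
job_id=9: ✗
job_id=10: ✓ → 3608
cpu_sum = 4890 + 2502 + 2755 + 1993 + 4211 + 6847 + 3608 = 26806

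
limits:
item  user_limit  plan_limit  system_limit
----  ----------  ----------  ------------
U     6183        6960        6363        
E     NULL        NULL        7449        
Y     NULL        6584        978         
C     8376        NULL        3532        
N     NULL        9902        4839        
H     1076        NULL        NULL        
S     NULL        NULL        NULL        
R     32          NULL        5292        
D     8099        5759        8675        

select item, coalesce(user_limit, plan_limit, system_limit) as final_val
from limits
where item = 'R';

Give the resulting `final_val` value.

item = R: user_limit=32, plan_limit=NULL, system_limit=5292.
user_limit=32 → 32

32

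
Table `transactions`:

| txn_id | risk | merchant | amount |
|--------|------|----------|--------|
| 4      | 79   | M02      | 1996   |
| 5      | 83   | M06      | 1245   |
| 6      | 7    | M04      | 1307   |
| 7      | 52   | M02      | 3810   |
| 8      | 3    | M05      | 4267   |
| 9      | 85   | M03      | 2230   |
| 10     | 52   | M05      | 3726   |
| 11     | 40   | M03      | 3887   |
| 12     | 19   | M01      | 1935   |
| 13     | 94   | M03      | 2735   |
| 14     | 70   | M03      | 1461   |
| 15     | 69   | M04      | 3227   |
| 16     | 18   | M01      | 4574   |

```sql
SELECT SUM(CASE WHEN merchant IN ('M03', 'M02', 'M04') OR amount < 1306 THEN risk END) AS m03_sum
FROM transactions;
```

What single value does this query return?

txn_id=4: ✓ → 79
txn_id=5: ✓ → 83
txn_id=6: ✓ → 7
txn_id=7: ✓ → 52
txn_id=8: ✗
txn_id=9: ✓ → 85
txn_id=10: ✗
txn_id=11: ✓ → 40
txn_id=12: ✗
txn_id=13: ✓ → 94
txn_id=14: ✓ → 70
txn_id=15: ✓ → 69
txn_id=16: ✗
m03_sum = 79 + 83 + 7 + 52 + 85 + 40 + 94 + 70 + 69 = 579

579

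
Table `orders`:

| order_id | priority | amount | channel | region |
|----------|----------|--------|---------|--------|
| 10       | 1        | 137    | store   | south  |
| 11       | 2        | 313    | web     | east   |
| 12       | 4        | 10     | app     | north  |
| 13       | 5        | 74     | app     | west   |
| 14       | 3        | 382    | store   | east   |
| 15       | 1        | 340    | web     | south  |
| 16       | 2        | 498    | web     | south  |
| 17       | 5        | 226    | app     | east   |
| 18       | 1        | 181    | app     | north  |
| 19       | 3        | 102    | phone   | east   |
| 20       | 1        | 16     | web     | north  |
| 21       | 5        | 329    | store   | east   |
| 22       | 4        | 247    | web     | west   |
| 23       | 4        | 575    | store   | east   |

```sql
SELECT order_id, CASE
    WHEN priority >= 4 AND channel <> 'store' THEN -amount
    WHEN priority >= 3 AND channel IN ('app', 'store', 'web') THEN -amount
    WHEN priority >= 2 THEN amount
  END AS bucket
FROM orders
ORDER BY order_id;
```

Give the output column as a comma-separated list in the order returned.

order_id=10: (no match → NULL) → NULL
order_id=11: priority >= 2 → 313
order_id=12: priority >= 4 AND channel <> 'store' → -10
order_id=13: priority >= 4 AND channel <> 'store' → -74
order_id=14: priority >= 3 AND channel IN ('app', 'store', 'web') → -382
order_id=15: (no match → NULL) → NULL
order_id=16: priority >= 2 → 498
order_id=17: priority >= 4 AND channel <> 'store' → -226
order_id=18: (no match → NULL) → NULL
order_id=19: priority >= 2 → 102
order_id=20: (no match → NULL) → NULL
order_id=21: priority >= 3 AND channel IN ('app', 'store', 'web') → -329
order_id=22: priority >= 4 AND channel <> 'store' → -247
order_id=23: priority >= 3 AND channel IN ('app', 'store', 'web') → -575

NULL, 313, -10, -74, -382, NULL, 498, -226, NULL, 102, NULL, -329, -247, -575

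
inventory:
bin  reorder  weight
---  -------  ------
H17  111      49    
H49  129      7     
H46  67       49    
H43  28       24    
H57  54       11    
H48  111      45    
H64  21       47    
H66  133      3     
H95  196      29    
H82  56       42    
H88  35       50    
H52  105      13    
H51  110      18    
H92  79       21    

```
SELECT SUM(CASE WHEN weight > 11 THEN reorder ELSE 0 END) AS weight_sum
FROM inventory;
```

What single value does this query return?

919

bin=H17: ✓ → 111
bin=H49: ✗
bin=H46: ✓ → 67
bin=H43: ✓ → 28
bin=H57: ✗
bin=H48: ✓ → 111
bin=H64: ✓ → 21
bin=H66: ✗
bin=H95: ✓ → 196
bin=H82: ✓ → 56
bin=H88: ✓ → 35
bin=H52: ✓ → 105
bin=H51: ✓ → 110
bin=H92: ✓ → 79
weight_sum = 111 + 67 + 28 + 111 + 21 + 196 + 56 + 35 + 105 + 110 + 79 = 919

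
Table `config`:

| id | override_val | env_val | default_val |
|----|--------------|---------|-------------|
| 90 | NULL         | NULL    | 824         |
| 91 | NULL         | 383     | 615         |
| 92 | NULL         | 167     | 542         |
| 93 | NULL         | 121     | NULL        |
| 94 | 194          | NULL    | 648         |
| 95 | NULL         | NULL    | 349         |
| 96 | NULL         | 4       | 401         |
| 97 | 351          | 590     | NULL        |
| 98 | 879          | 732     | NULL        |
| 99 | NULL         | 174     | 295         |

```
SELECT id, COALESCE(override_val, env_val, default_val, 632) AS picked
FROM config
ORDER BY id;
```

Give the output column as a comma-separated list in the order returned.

id=90: override_val=NULL, env_val=NULL, default_val=824 → 824
id=91: override_val=NULL, env_val=383 → 383
id=92: override_val=NULL, env_val=167 → 167
id=93: override_val=NULL, env_val=121 → 121
id=94: override_val=194 → 194
id=95: override_val=NULL, env_val=NULL, default_val=349 → 349
id=96: override_val=NULL, env_val=4 → 4
id=97: override_val=351 → 351
id=98: override_val=879 → 879
id=99: override_val=NULL, env_val=174 → 174

824, 383, 167, 121, 194, 349, 4, 351, 879, 174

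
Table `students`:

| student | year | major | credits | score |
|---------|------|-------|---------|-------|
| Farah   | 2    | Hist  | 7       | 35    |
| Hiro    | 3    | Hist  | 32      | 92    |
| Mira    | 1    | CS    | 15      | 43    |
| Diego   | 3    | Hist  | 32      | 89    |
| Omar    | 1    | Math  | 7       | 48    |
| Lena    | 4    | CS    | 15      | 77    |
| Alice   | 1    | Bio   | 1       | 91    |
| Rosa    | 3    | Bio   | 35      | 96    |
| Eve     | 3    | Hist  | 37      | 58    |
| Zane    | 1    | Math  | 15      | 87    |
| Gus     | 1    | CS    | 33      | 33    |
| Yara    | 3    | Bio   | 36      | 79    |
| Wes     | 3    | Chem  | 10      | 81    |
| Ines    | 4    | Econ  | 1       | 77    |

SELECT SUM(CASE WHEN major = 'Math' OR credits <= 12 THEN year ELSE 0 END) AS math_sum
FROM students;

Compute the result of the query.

student=Farah: ✓ → 2
student=Hiro: ✗
student=Mira: ✗
student=Diego: ✗
student=Omar: ✓ → 1
student=Lena: ✗
student=Alice: ✓ → 1
student=Rosa: ✗
student=Eve: ✗
student=Zane: ✓ → 1
student=Gus: ✗
student=Yara: ✗
student=Wes: ✓ → 3
student=Ines: ✓ → 4
math_sum = 2 + 1 + 1 + 1 + 3 + 4 = 12

12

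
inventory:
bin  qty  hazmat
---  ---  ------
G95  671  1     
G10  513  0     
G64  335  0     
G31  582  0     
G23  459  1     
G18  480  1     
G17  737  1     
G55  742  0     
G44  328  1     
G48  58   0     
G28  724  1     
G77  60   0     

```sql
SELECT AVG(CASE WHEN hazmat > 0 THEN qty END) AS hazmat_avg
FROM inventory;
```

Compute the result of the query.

bin=G95: ✓ → 671
bin=G10: ✗
bin=G64: ✗
bin=G31: ✗
bin=G23: ✓ → 459
bin=G18: ✓ → 480
bin=G17: ✓ → 737
bin=G55: ✗
bin=G44: ✓ → 328
bin=G48: ✗
bin=G28: ✓ → 724
bin=G77: ✗
hazmat_avg = (671 + 459 + 480 + 737 + 328 + 724) / 6 = 566.5

566.5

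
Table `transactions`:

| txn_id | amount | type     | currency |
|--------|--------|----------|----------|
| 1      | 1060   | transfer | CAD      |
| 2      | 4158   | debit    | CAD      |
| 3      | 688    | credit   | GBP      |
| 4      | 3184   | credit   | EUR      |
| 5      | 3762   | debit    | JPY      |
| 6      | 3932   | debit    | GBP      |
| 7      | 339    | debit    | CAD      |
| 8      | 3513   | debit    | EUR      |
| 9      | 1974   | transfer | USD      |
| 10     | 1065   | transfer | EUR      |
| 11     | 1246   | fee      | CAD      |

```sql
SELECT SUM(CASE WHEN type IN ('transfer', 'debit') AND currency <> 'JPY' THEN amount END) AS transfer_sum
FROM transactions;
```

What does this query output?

txn_id=1: ✓ → 1060
txn_id=2: ✓ → 4158
txn_id=3: ✗
txn_id=4: ✗
txn_id=5: ✗
txn_id=6: ✓ → 3932
txn_id=7: ✓ → 339
txn_id=8: ✓ → 3513
txn_id=9: ✓ → 1974
txn_id=10: ✓ → 1065
txn_id=11: ✗
transfer_sum = 1060 + 4158 + 3932 + 339 + 3513 + 1974 + 1065 = 16041

16041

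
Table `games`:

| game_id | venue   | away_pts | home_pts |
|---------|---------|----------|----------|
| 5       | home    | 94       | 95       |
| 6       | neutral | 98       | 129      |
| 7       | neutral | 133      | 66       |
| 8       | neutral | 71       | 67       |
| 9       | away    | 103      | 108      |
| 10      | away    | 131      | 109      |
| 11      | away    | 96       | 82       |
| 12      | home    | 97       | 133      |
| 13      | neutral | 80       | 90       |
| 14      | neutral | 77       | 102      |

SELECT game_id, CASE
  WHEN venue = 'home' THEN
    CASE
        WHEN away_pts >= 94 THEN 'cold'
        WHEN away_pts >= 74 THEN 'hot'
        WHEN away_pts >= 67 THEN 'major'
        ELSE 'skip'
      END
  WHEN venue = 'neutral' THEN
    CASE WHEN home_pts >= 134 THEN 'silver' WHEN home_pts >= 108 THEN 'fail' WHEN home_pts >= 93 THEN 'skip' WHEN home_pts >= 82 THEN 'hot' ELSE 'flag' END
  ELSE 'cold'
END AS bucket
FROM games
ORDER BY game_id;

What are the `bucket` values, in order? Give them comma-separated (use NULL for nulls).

game_id=5: venue='home' → inner[away_pts >= 94] → cold
game_id=6: venue='neutral' → inner[home_pts >= 108] → fail
game_id=7: venue='neutral' → inner[ELSE] → flag
game_id=8: venue='neutral' → inner[ELSE] → flag
game_id=9: venue='away' → outer ELSE → cold
game_id=10: venue='away' → outer ELSE → cold
game_id=11: venue='away' → outer ELSE → cold
game_id=12: venue='home' → inner[away_pts >= 94] → cold
game_id=13: venue='neutral' → inner[home_pts >= 82] → hot
game_id=14: venue='neutral' → inner[home_pts >= 93] → skip

cold, fail, flag, flag, cold, cold, cold, cold, hot, skip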